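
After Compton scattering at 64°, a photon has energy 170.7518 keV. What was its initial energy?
210.2000 keV

Convert final energy to wavelength (hc ≈ 1239.842 keV·pm):
λ' = hc/E' = 1239.842 / 170.7518 = 7.2611 pm

Calculate the Compton shift:
Δλ = λ_C(1 - cos(64°))
Δλ = 2.4263 × (1 - cos(64°))
Δλ = 1.3627 pm

Initial wavelength:
λ = λ' - Δλ = 7.2611 - 1.3627 = 5.8984 pm

Initial energy:
E = hc/λ = 1239.842 / 5.8984 = 210.2000 keV

(Intermediate values are shown rounded; full precision is carried through to the final answer.)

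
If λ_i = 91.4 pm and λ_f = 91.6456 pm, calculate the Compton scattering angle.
26.00°

First find the wavelength shift:
Δλ = λ' - λ = 91.6456 - 91.4 = 0.2456 pm

Using Δλ = λ_C(1 - cos θ), with λ_C = h/(m_e·c) ≈ 2.42631024 pm:
cos θ = 1 - Δλ/λ_C
cos θ = 1 - 0.2456/2.42631024
cos θ = 0.898776

θ = arccos(0.898776)
θ = 26.00°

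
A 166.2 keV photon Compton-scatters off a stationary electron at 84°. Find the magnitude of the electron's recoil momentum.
1.0651e-22 kg·m/s

The electron is initially at rest, so by conservation of momentum:
p⃗_e = p⃗₀ − p⃗'  (incident photon momentum minus scattered photon momentum)

Photon momentum magnitudes (p = h/λ = E/c):
λ₀ = hc/E₀ = 7.4599 pm → p₀ = h/λ₀ = 8.8822e-23 kg·m/s
Δλ = λ_C(1 − cos 84°) = 2.1727 pm
λ' = 9.6326 pm → p' = h/λ' = 6.8788e-23 kg·m/s

The scattered photon makes angle θ = 84° with the incident direction, so by the law of cosines:
|p⃗_e|² = p₀² + p'² − 2p₀p'cos θ
|p⃗_e|² = (8.8822e-23)² + (6.8788e-23)² − 2·8.8822e-23·6.8788e-23·cos(84°)
|p⃗_e| = 1.0651e-22 kg·m/s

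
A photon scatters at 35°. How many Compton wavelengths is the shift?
0.1808 λ_C

The Compton shift formula is:
Δλ = λ_C(1 - cos θ)

Dividing both sides by λ_C:
Δλ/λ_C = 1 - cos θ

For θ = 35°:
Δλ/λ_C = 1 - cos(35°)
Δλ/λ_C = 1 - 0.8192
Δλ/λ_C = 0.1808

This means the shift is 0.1808 × λ_C = 0.4388 pm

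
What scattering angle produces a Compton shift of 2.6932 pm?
96.32°

From the Compton formula Δλ = λ_C(1 - cos θ), we can solve for θ:

cos θ = 1 - Δλ/λ_C

Given:
- Δλ = 2.6932 pm
- λ_C = h/(m_e·c) ≈ 2.42631024 pm

cos θ = 1 - 2.6932/2.42631024
cos θ = 1 - 1.109998
cos θ = -0.109998

θ = arccos(-0.109998)
θ = 96.32°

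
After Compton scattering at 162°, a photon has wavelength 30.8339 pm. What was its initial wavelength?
26.1000 pm

From λ' = λ + Δλ, we have λ = λ' - Δλ

First calculate the Compton shift:
Δλ = λ_C(1 - cos θ)
Δλ = 2.4263 × (1 - cos(162°))
Δλ = 2.4263 × 1.9511
Δλ = 4.7339 pm

Initial wavelength:
λ = λ' - Δλ
λ = 30.8339 - 4.7339
λ = 26.1000 pm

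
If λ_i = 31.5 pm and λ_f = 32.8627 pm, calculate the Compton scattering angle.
64.00°

First find the wavelength shift:
Δλ = λ' - λ = 32.8627 - 31.5 = 1.3627 pm

Using Δλ = λ_C(1 - cos θ), with λ_C = h/(m_e·c) ≈ 2.42631024 pm:
cos θ = 1 - Δλ/λ_C
cos θ = 1 - 1.3627/2.42631024
cos θ = 0.438365

θ = arccos(0.438365)
θ = 64.00°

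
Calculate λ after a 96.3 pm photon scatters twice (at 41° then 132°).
100.9450 pm

Apply Compton shift twice:

First scattering at θ₁ = 41°:
Δλ₁ = λ_C(1 - cos(41°))
Δλ₁ = 2.4263 × 0.2453
Δλ₁ = 0.5952 pm

After first scattering:
λ₁ = 96.3 + 0.5952 = 96.8952 pm

Second scattering at θ₂ = 132°:
Δλ₂ = λ_C(1 - cos(132°))
Δλ₂ = 2.4263 × 1.6691
Δλ₂ = 4.0498 pm

Final wavelength:
λ₂ = 96.8952 + 4.0498 = 100.9450 pm

Total shift: Δλ_total = 0.5952 + 4.0498 = 4.6450 pm

(Intermediate values are shown rounded; full precision is carried through to the final answer.)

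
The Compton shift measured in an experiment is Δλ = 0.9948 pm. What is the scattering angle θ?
53.84°

From the Compton formula Δλ = λ_C(1 - cos θ), we can solve for θ:

cos θ = 1 - Δλ/λ_C

Given:
- Δλ = 0.9948 pm
- λ_C = h/(m_e·c) ≈ 2.42631024 pm

cos θ = 1 - 0.9948/2.42631024
cos θ = 1 - 0.410005
cos θ = 0.589995

θ = arccos(0.589995)
θ = 53.84°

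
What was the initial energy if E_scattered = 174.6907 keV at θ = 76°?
235.8000 keV

Convert final energy to wavelength (hc ≈ 1239.842 keV·pm):
λ' = hc/E' = 1239.842 / 174.6907 = 7.0974 pm

Calculate the Compton shift:
Δλ = λ_C(1 - cos(76°))
Δλ = 2.4263 × (1 - cos(76°))
Δλ = 1.8393 pm

Initial wavelength:
λ = λ' - Δλ = 7.0974 - 1.8393 = 5.2580 pm

Initial energy:
E = hc/λ = 1239.842 / 5.2580 = 235.8000 keV

(Intermediate values are shown rounded; full precision is carried through to the final answer.)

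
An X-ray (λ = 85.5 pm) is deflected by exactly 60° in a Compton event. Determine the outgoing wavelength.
86.7132 pm

Using the Compton formula: λ' = λ + λ_C(1 − cos θ)

For θ = 60°, cos θ = 1/2 (exact) = 0.5000, so:
1 − cos 60° = 1 − (1/2) = 0.5000

Δλ = λ_C × 0.5000 = 2.4263 × 0.5000 = 1.2132 pm

λ' = 85.5 + 1.2132 = 86.7132 pm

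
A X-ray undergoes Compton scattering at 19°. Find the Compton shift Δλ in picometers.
0.1322 pm

Using the Compton scattering formula:
Δλ = λ_C(1 - cos θ)

where λ_C = h/(m_e·c) ≈ 2.4263 pm is the Compton wavelength of an electron.

For θ = 19°:
cos(19°) = 0.9455
1 - cos(19°) = 0.0545

Δλ = 2.4263 × 0.0545
Δλ = 0.1322 pm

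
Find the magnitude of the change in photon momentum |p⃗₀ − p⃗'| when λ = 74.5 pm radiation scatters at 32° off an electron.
4.8912e-24 kg·m/s

Photon momentum magnitude is p = h/λ.

Initial momentum:
p₀ = h/λ = 6.6261e-34/7.4500e-11 = 8.8941e-24 kg·m/s

After scattering:
λ' = λ + Δλ = 74.5 + 0.3687 = 74.8687 pm
p' = h/λ' = 6.6261e-34/7.4869e-11 = 8.8503e-24 kg·m/s

Momentum is a vector; the scattered photon's direction makes angle θ = 32° with the incident direction. The magnitude of the vector change Δp⃗ = p⃗₀ − p⃗' is found from the law of cosines:
|Δp⃗|² = p₀² + p'² − 2p₀p'cos θ
|Δp⃗|² = (8.8941e-24)² + (8.8503e-24)² − 2·8.8941e-24·8.8503e-24·cos(32°)
|Δp⃗| = 4.8912e-24 kg·m/s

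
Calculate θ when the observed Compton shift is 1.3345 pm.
63.26°

From the Compton formula Δλ = λ_C(1 - cos θ), we can solve for θ:

cos θ = 1 - Δλ/λ_C

Given:
- Δλ = 1.3345 pm
- λ_C = h/(m_e·c) ≈ 2.42631024 pm

cos θ = 1 - 1.3345/2.42631024
cos θ = 1 - 0.550012
cos θ = 0.449988

θ = arccos(0.449988)
θ = 63.26°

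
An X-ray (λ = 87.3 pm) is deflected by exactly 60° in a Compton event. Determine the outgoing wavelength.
88.5132 pm

Using the Compton formula: λ' = λ + λ_C(1 − cos θ)

For θ = 60°, cos θ = 1/2 (exact) = 0.5000, so:
1 − cos 60° = 1 − (1/2) = 0.5000

Δλ = λ_C × 0.5000 = 2.4263 × 0.5000 = 1.2132 pm

λ' = 87.3 + 1.2132 = 88.5132 pm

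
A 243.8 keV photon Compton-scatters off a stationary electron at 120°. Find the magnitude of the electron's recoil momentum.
1.8066e-22 kg·m/s

The electron is initially at rest, so by conservation of momentum:
p⃗_e = p⃗₀ − p⃗'  (incident photon momentum minus scattered photon momentum)

Photon momentum magnitudes (p = h/λ = E/c):
λ₀ = hc/E₀ = 5.0855 pm → p₀ = h/λ₀ = 1.3029e-22 kg·m/s
Δλ = λ_C(1 − cos 120°) = 3.6395 pm
λ' = 8.7250 pm → p' = h/λ' = 7.5944e-23 kg·m/s

The scattered photon makes angle θ = 120° with the incident direction, so by the law of cosines:
|p⃗_e|² = p₀² + p'² − 2p₀p'cos θ
|p⃗_e|² = (1.3029e-22)² + (7.5944e-23)² − 2·1.3029e-22·7.5944e-23·cos(120°)
|p⃗_e| = 1.8066e-22 kg·m/s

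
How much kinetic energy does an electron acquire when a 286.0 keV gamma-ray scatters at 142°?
143.0520 keV

By energy conservation: K_e = E_initial - E_final

First find the scattered photon energy:
Initial wavelength: λ = hc/E = 4.3351 pm
Compton shift: Δλ = λ_C(1 - cos(142°)) = 4.3383 pm
Final wavelength: λ' = 4.3351 + 4.3383 = 8.6734 pm
Final photon energy: E' = hc/λ' = 142.9480 keV

Electron kinetic energy:
K_e = E - E' = 286.0000 - 142.9480 = 143.0520 keV

(Intermediate values are shown rounded; full precision is carried through to the final answer.)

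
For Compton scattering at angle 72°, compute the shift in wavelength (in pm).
1.6765 pm

Using the Compton scattering formula:
Δλ = λ_C(1 - cos θ)

where λ_C = h/(m_e·c) ≈ 2.4263 pm is the Compton wavelength of an electron.

For θ = 72°:
cos(72°) = 0.3090
1 - cos(72°) = 0.6910

Δλ = 2.4263 × 0.6910
Δλ = 1.6765 pm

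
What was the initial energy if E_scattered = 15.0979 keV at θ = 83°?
15.5001 keV

Convert final energy to wavelength (hc ≈ 1239.842 keV·pm):
λ' = hc/E' = 1239.842 / 15.0979 = 82.1202 pm

Calculate the Compton shift:
Δλ = λ_C(1 - cos(83°))
Δλ = 2.4263 × (1 - cos(83°))
Δλ = 2.1306 pm

Initial wavelength:
λ = λ' - Δλ = 82.1202 - 2.1306 = 79.9895 pm

Initial energy:
E = hc/λ = 1239.842 / 79.9895 = 15.5001 keV

(Intermediate values are shown rounded; full precision is carried through to the final answer.)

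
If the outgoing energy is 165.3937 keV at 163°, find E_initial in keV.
450.9000 keV

Convert final energy to wavelength (hc ≈ 1239.842 keV·pm):
λ' = hc/E' = 1239.842 / 165.3937 = 7.4963 pm

Calculate the Compton shift:
Δλ = λ_C(1 - cos(163°))
Δλ = 2.4263 × (1 - cos(163°))
Δλ = 4.7466 pm

Initial wavelength:
λ = λ' - Δλ = 7.4963 - 4.7466 = 2.7497 pm

Initial energy:
E = hc/λ = 1239.842 / 2.7497 = 450.9000 keV

(Intermediate values are shown rounded; full precision is carried through to the final answer.)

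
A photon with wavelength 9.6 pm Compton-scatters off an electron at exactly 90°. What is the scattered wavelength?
12.0263 pm

Using the Compton formula: λ' = λ + λ_C(1 − cos θ)

For θ = 90°, cos θ = 0 (exact) = 0.0000, so:
1 − cos 90° = 1 − (0) = 1.0000

Δλ = λ_C × 1.0000 = 2.4263 × 1.0000 = 2.4263 pm

λ' = 9.6 + 2.4263 = 12.0263 pm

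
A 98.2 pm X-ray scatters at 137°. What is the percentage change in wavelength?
4.2778%

Calculate the Compton shift:
Δλ = λ_C(1 - cos(137°))
Δλ = 2.4263 × (1 - cos(137°))
Δλ = 2.4263 × 1.7314
Δλ = 4.2008 pm

Percentage change:
(Δλ/λ₀) × 100 = (4.2008/98.2) × 100
= 4.2778%

(Intermediate values are shown rounded; full precision is carried through to the final answer.)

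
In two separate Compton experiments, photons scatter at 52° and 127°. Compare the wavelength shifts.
127° produces the larger shift by a factor of 4.168

Calculate both shifts using Δλ = λ_C(1 - cos θ):

For θ₁ = 52°:
Δλ₁ = 2.4263 × (1 - cos(52°))
Δλ₁ = 2.4263 × 0.3843
Δλ₁ = 0.9325 pm

For θ₂ = 127°:
Δλ₂ = 2.4263 × (1 - cos(127°))
Δλ₂ = 2.4263 × 1.6018
Δλ₂ = 3.8865 pm

The 127° angle produces the larger shift.
Ratio: 3.8865/0.9325 = 4.168

(Intermediate values are shown rounded; full precision is carried through to the final answer.)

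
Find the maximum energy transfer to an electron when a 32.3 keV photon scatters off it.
3.6251 keV

Maximum energy transfer occurs at θ = 180° (backscattering).

Initial photon: E₀ = 32.3 keV → λ₀ = 38.3852 pm

Maximum Compton shift (at 180°):
Δλ_max = 2λ_C = 2 × 2.4263 = 4.8526 pm

Final wavelength:
λ' = 38.3852 + 4.8526 = 43.2378 pm

Minimum photon energy (maximum energy to electron):
E'_min = hc/λ' = 28.6749 keV

Maximum electron kinetic energy:
K_max = E₀ - E'_min = 32.3000 - 28.6749 = 3.6251 keV

(Intermediate values are shown rounded; full precision is carried through to the final answer.)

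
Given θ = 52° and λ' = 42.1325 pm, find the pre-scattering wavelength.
41.2000 pm

From λ' = λ + Δλ, we have λ = λ' - Δλ

First calculate the Compton shift:
Δλ = λ_C(1 - cos θ)
Δλ = 2.4263 × (1 - cos(52°))
Δλ = 2.4263 × 0.3843
Δλ = 0.9325 pm

Initial wavelength:
λ = λ' - Δλ
λ = 42.1325 - 0.9325
λ = 41.2000 pm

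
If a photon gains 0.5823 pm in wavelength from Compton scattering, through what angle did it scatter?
40.54°

From the Compton formula Δλ = λ_C(1 - cos θ), we can solve for θ:

cos θ = 1 - Δλ/λ_C

Given:
- Δλ = 0.5823 pm
- λ_C = h/(m_e·c) ≈ 2.42631024 pm

cos θ = 1 - 0.5823/2.42631024
cos θ = 1 - 0.239994
cos θ = 0.760006

θ = arccos(0.760006)
θ = 40.54°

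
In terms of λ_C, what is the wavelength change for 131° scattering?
1.6561 λ_C

The Compton shift formula is:
Δλ = λ_C(1 - cos θ)

Dividing both sides by λ_C:
Δλ/λ_C = 1 - cos θ

For θ = 131°:
Δλ/λ_C = 1 - cos(131°)
Δλ/λ_C = 1 - -0.6561
Δλ/λ_C = 1.6561

This means the shift is 1.6561 × λ_C = 4.0181 pm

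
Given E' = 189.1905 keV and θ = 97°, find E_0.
323.6001 keV

Convert final energy to wavelength (hc ≈ 1239.842 keV·pm):
λ' = hc/E' = 1239.842 / 189.1905 = 6.5534 pm

Calculate the Compton shift:
Δλ = λ_C(1 - cos(97°))
Δλ = 2.4263 × (1 - cos(97°))
Δλ = 2.7220 pm

Initial wavelength:
λ = λ' - Δλ = 6.5534 - 2.7220 = 3.8314 pm

Initial energy:
E = hc/λ = 1239.842 / 3.8314 = 323.6001 keV

(Intermediate values are shown rounded; full precision is carried through to the final answer.)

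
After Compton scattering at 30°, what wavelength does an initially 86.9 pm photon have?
87.2251 pm

Using the Compton formula: λ' = λ + λ_C(1 − cos θ)

For θ = 30°, cos θ = √3/2 (exact) ≈ 0.8660, so:
1 − cos 30° = 1 − (√3/2) ≈ 0.1340

Δλ = λ_C × 0.1340 = 2.4263 × 0.1340 = 0.3251 pm

λ' = 86.9 + 0.3251 = 87.2251 pm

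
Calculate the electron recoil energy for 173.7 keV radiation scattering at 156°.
68.4564 keV

By energy conservation: K_e = E_initial - E_final

First find the scattered photon energy:
Initial wavelength: λ = hc/E = 7.1378 pm
Compton shift: Δλ = λ_C(1 - cos(156°)) = 4.6429 pm
Final wavelength: λ' = 7.1378 + 4.6429 = 11.7807 pm
Final photon energy: E' = hc/λ' = 105.2436 keV

Electron kinetic energy:
K_e = E - E' = 173.7000 - 105.2436 = 68.4564 keV

(Intermediate values are shown rounded; full precision is carried through to the final answer.)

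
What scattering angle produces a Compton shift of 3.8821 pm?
126.87°

From the Compton formula Δλ = λ_C(1 - cos θ), we can solve for θ:

cos θ = 1 - Δλ/λ_C

Given:
- Δλ = 3.8821 pm
- λ_C = h/(m_e·c) ≈ 2.42631024 pm

cos θ = 1 - 3.8821/2.42631024
cos θ = 1 - 1.600001
cos θ = -0.600001

θ = arccos(-0.600001)
θ = 126.87°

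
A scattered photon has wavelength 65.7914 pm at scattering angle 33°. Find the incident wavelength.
65.4000 pm

From λ' = λ + Δλ, we have λ = λ' - Δλ

First calculate the Compton shift:
Δλ = λ_C(1 - cos θ)
Δλ = 2.4263 × (1 - cos(33°))
Δλ = 2.4263 × 0.1613
Δλ = 0.3914 pm

Initial wavelength:
λ = λ' - Δλ
λ = 65.7914 - 0.3914
λ = 65.4000 pm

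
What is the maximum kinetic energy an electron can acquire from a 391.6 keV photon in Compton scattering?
236.9814 keV

Maximum energy transfer occurs at θ = 180° (backscattering).

Initial photon: E₀ = 391.6 keV → λ₀ = 3.1661 pm

Maximum Compton shift (at 180°):
Δλ_max = 2λ_C = 2 × 2.4263 = 4.8526 pm

Final wavelength:
λ' = 3.1661 + 4.8526 = 8.0187 pm

Minimum photon energy (maximum energy to electron):
E'_min = hc/λ' = 154.6186 keV

Maximum electron kinetic energy:
K_max = E₀ - E'_min = 391.6000 - 154.6186 = 236.9814 keV

(Intermediate values are shown rounded; full precision is carried through to the final answer.)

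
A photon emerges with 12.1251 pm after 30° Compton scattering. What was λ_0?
11.8000 pm

From λ' = λ + Δλ, we have λ = λ' - Δλ

First calculate the Compton shift:
Δλ = λ_C(1 - cos θ)
Δλ = 2.4263 × (1 - cos(30°))
Δλ = 2.4263 × 0.1340
Δλ = 0.3251 pm

Initial wavelength:
λ = λ' - Δλ
λ = 12.1251 - 0.3251
λ = 11.8000 pm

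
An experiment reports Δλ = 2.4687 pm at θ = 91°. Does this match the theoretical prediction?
Yes, consistent

Calculate the expected shift for θ = 91°:

Δλ_expected = λ_C(1 - cos(91°))
Δλ_expected = 2.4263 × (1 - cos(91°))
Δλ_expected = 2.4263 × 1.0175
Δλ_expected = 2.4687 pm

Given shift: 2.4687 pm
Expected shift: 2.4687 pm
Difference: 0.0000 pm

The values match. This is consistent with Compton scattering at the stated angle.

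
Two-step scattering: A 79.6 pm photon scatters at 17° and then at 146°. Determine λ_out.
84.1438 pm

Apply Compton shift twice:

First scattering at θ₁ = 17°:
Δλ₁ = λ_C(1 - cos(17°))
Δλ₁ = 2.4263 × 0.0437
Δλ₁ = 0.1060 pm

After first scattering:
λ₁ = 79.6 + 0.1060 = 79.7060 pm

Second scattering at θ₂ = 146°:
Δλ₂ = λ_C(1 - cos(146°))
Δλ₂ = 2.4263 × 1.8290
Δλ₂ = 4.4378 pm

Final wavelength:
λ₂ = 79.7060 + 4.4378 = 84.1438 pm

Total shift: Δλ_total = 0.1060 + 4.4378 = 4.5438 pm

(Intermediate values are shown rounded; full precision is carried through to the final answer.)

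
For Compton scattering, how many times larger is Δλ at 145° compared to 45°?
145° produces the larger shift by a factor of 6.211

Calculate both shifts using Δλ = λ_C(1 - cos θ):

For θ₁ = 45°:
Δλ₁ = 2.4263 × (1 - cos(45°))
Δλ₁ = 2.4263 × 0.2929
Δλ₁ = 0.7106 pm

For θ₂ = 145°:
Δλ₂ = 2.4263 × (1 - cos(145°))
Δλ₂ = 2.4263 × 1.8192
Δλ₂ = 4.4138 pm

The 145° angle produces the larger shift.
Ratio: 4.4138/0.7106 = 6.211

(Intermediate values are shown rounded; full precision is carried through to the final answer.)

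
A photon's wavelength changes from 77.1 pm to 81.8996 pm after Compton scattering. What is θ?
168.00°

First find the wavelength shift:
Δλ = λ' - λ = 81.8996 - 77.1 = 4.7996 pm

Using Δλ = λ_C(1 - cos θ), with λ_C = h/(m_e·c) ≈ 2.42631024 pm:
cos θ = 1 - Δλ/λ_C
cos θ = 1 - 4.7996/2.42631024
cos θ = -0.978148

θ = arccos(-0.978148)
θ = 168.00°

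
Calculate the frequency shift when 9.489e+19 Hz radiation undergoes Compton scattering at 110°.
4.816e+19 Hz (decrease)

Convert frequency to wavelength (c = 299792458 m/s):
λ₀ = c/f₀ = 299792458/9.489e+19 = 3.1593683e-12 m = 3.1594 pm

Calculate Compton shift:
Δλ = λ_C(1 - cos(110°)) = 3.2562 pm

Final wavelength:
λ' = λ₀ + Δλ = 3.1594 + 3.2562 = 6.4155 pm

Final frequency:
f' = c/λ' = 299792458/6.4155255e-12 = 4.6729213e+19 Hz

Frequency shift (decrease):
Δf = f₀ - f' = 9.489e+19 - 4.6729213e+19 = 4.816e+19 Hz

(Intermediate values are shown rounded; full precision is carried through to the final answer.)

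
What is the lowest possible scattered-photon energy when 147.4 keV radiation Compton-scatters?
93.4740 keV (at θ = 180°)

The scattered photon has minimum energy when its wavelength is maximum, i.e., when the Compton shift Δλ = λ_C(1 − cos θ) is maximum. This occurs at θ = 180° (backscattering), giving Δλ_max = 2λ_C = 4.8526 pm.

Initial wavelength: λ₀ = hc/E₀ = 8.4114 pm
Maximum final wavelength: λ'_max = λ₀ + 2λ_C = 8.4114 + 4.8526 = 13.2640 pm
Minimum final energy: E'_min = hc/λ'_max = 93.4740 keV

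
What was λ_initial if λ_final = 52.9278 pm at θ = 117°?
49.4000 pm

From λ' = λ + Δλ, we have λ = λ' - Δλ

First calculate the Compton shift:
Δλ = λ_C(1 - cos θ)
Δλ = 2.4263 × (1 - cos(117°))
Δλ = 2.4263 × 1.4540
Δλ = 3.5278 pm

Initial wavelength:
λ = λ' - Δλ
λ = 52.9278 - 3.5278
λ = 49.4000 pm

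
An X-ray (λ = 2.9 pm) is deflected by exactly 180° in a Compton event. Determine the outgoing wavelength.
7.7526 pm

Using the Compton formula: λ' = λ + λ_C(1 − cos θ)

For θ = 180°, cos θ = -1 (exact) = -1.0000, so:
1 − cos 180° = 1 − (-1) = 2.0000

Δλ = λ_C × 2.0000 = 2.4263 × 2.0000 = 4.8526 pm

λ' = 2.9 + 4.8526 = 7.7526 pm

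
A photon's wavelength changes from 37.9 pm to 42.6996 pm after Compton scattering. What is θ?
168.00°

First find the wavelength shift:
Δλ = λ' - λ = 42.6996 - 37.9 = 4.7996 pm

Using Δλ = λ_C(1 - cos θ), with λ_C = h/(m_e·c) ≈ 2.42631024 pm:
cos θ = 1 - Δλ/λ_C
cos θ = 1 - 4.7996/2.42631024
cos θ = -0.978148

θ = arccos(-0.978148)
θ = 168.00°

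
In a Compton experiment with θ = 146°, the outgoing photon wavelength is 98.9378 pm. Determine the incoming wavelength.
94.5000 pm

From λ' = λ + Δλ, we have λ = λ' - Δλ

First calculate the Compton shift:
Δλ = λ_C(1 - cos θ)
Δλ = 2.4263 × (1 - cos(146°))
Δλ = 2.4263 × 1.8290
Δλ = 4.4378 pm

Initial wavelength:
λ = λ' - Δλ
λ = 98.9378 - 4.4378
λ = 94.5000 pm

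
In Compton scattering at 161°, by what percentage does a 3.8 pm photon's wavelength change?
124.2219%

Calculate the Compton shift:
Δλ = λ_C(1 - cos(161°))
Δλ = 2.4263 × (1 - cos(161°))
Δλ = 2.4263 × 1.9455
Δλ = 4.7204 pm

Percentage change:
(Δλ/λ₀) × 100 = (4.7204/3.8) × 100
= 124.2219%

(Intermediate values are shown rounded; full precision is carried through to the final answer.)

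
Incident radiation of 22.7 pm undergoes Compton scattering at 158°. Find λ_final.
27.3759 pm

Using the Compton scattering formula:
λ' = λ + Δλ = λ + λ_C(1 - cos θ)

Given:
- Initial wavelength λ = 22.7 pm
- Scattering angle θ = 158°
- Compton wavelength λ_C ≈ 2.4263 pm

Calculate the shift:
Δλ = 2.4263 × (1 - cos(158°))
Δλ = 2.4263 × 1.9272
Δλ = 4.6759 pm

Final wavelength:
λ' = 22.7 + 4.6759 = 27.3759 pm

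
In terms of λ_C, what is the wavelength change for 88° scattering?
0.9651 λ_C

The Compton shift formula is:
Δλ = λ_C(1 - cos θ)

Dividing both sides by λ_C:
Δλ/λ_C = 1 - cos θ

For θ = 88°:
Δλ/λ_C = 1 - cos(88°)
Δλ/λ_C = 1 - 0.0349
Δλ/λ_C = 0.9651

This means the shift is 0.9651 × λ_C = 2.3416 pm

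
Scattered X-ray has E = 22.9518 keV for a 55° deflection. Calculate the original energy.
23.4000 keV

Convert final energy to wavelength (hc ≈ 1239.842 keV·pm):
λ' = hc/E' = 1239.842 / 22.9518 = 54.0194 pm

Calculate the Compton shift:
Δλ = λ_C(1 - cos(55°))
Δλ = 2.4263 × (1 - cos(55°))
Δλ = 1.0346 pm

Initial wavelength:
λ = λ' - Δλ = 54.0194 - 1.0346 = 52.9847 pm

Initial energy:
E = hc/λ = 1239.842 / 52.9847 = 23.4000 keV

(Intermediate values are shown rounded; full precision is carried through to the final answer.)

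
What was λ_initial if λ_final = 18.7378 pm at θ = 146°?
14.3000 pm

From λ' = λ + Δλ, we have λ = λ' - Δλ

First calculate the Compton shift:
Δλ = λ_C(1 - cos θ)
Δλ = 2.4263 × (1 - cos(146°))
Δλ = 2.4263 × 1.8290
Δλ = 4.4378 pm

Initial wavelength:
λ = λ' - Δλ
λ = 18.7378 - 4.4378
λ = 14.3000 pm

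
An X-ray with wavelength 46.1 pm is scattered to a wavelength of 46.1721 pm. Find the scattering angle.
14.00°

First find the wavelength shift:
Δλ = λ' - λ = 46.1721 - 46.1 = 0.0721 pm

Using Δλ = λ_C(1 - cos θ), with λ_C = h/(m_e·c) ≈ 2.42631024 pm:
cos θ = 1 - Δλ/λ_C
cos θ = 1 - 0.0721/2.42631024
cos θ = 0.970284

θ = arccos(0.970284)
θ = 14.00°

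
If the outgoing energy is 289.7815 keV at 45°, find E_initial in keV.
347.5000 keV

Convert final energy to wavelength (hc ≈ 1239.842 keV·pm):
λ' = hc/E' = 1239.842 / 289.7815 = 4.2785 pm

Calculate the Compton shift:
Δλ = λ_C(1 - cos(45°))
Δλ = 2.4263 × (1 - cos(45°))
Δλ = 0.7106 pm

Initial wavelength:
λ = λ' - Δλ = 4.2785 - 0.7106 = 3.5679 pm

Initial energy:
E = hc/λ = 1239.842 / 3.5679 = 347.5000 keV

(Intermediate values are shown rounded; full precision is carried through to the final answer.)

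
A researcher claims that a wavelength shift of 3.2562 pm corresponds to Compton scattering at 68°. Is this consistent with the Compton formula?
No, inconsistent

Calculate the expected shift for θ = 68°:

Δλ_expected = λ_C(1 - cos(68°))
Δλ_expected = 2.4263 × (1 - cos(68°))
Δλ_expected = 2.4263 × 0.6254
Δλ_expected = 1.5174 pm

Given shift: 3.2562 pm
Expected shift: 1.5174 pm
Difference: 1.7388 pm

The values do not match. The given shift corresponds to θ ≈ 110.0°, not 68°.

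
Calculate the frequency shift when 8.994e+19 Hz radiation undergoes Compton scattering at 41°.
1.363e+19 Hz (decrease)

Convert frequency to wavelength (c = 299792458 m/s):
λ₀ = c/f₀ = 299792458/8.994e+19 = 3.3332495e-12 m = 3.3332 pm

Calculate Compton shift:
Δλ = λ_C(1 - cos(41°)) = 0.5952 pm

Final wavelength:
λ' = λ₀ + Δλ = 3.3332 + 0.5952 = 3.9284 pm

Final frequency:
f' = c/λ' = 299792458/3.9284001e-12 = 7.6314135e+19 Hz

Frequency shift (decrease):
Δf = f₀ - f' = 8.994e+19 - 7.6314135e+19 = 1.363e+19 Hz

(Intermediate values are shown rounded; full precision is carried through to the final answer.)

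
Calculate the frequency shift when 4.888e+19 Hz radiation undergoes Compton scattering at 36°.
3.434e+18 Hz (decrease)

Convert frequency to wavelength (c = 299792458 m/s):
λ₀ = c/f₀ = 299792458/4.888e+19 = 6.1332336e-12 m = 6.1332 pm

Calculate Compton shift:
Δλ = λ_C(1 - cos(36°)) = 0.4634 pm

Final wavelength:
λ' = λ₀ + Δλ = 6.1332 + 0.4634 = 6.5966 pm

Final frequency:
f' = c/λ' = 299792458/6.5966176e-12 = 4.5446390e+19 Hz

Frequency shift (decrease):
Δf = f₀ - f' = 4.888e+19 - 4.5446390e+19 = 3.434e+18 Hz

(Intermediate values are shown rounded; full precision is carried through to the final answer.)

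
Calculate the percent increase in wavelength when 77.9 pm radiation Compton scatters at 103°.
3.8153%

Calculate the Compton shift:
Δλ = λ_C(1 - cos(103°))
Δλ = 2.4263 × (1 - cos(103°))
Δλ = 2.4263 × 1.2250
Δλ = 2.9721 pm

Percentage change:
(Δλ/λ₀) × 100 = (2.9721/77.9) × 100
= 3.8153%

(Intermediate values are shown rounded; full precision is carried through to the final answer.)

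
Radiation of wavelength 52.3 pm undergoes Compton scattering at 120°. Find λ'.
55.9395 pm

Using the Compton formula: λ' = λ + λ_C(1 − cos θ)

For θ = 120°, cos θ = -1/2 (exact) = -0.5000, so:
1 − cos 120° = 1 − (-1/2) = 1.5000

Δλ = λ_C × 1.5000 = 2.4263 × 1.5000 = 3.6395 pm

λ' = 52.3 + 3.6395 = 55.9395 pm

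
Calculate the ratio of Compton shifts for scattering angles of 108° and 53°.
108° produces the larger shift by a factor of 3.287

Calculate both shifts using Δλ = λ_C(1 - cos θ):

For θ₁ = 53°:
Δλ₁ = 2.4263 × (1 - cos(53°))
Δλ₁ = 2.4263 × 0.3982
Δλ₁ = 0.9661 pm

For θ₂ = 108°:
Δλ₂ = 2.4263 × (1 - cos(108°))
Δλ₂ = 2.4263 × 1.3090
Δλ₂ = 3.1761 pm

The 108° angle produces the larger shift.
Ratio: 3.1761/0.9661 = 3.287

(Intermediate values are shown rounded; full precision is carried through to the final answer.)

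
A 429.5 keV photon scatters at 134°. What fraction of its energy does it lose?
0.5875 (or 58.75%)

Calculate initial and final photon energies:

Initial: E₀ = 429.5 keV → λ₀ = 2.8867 pm
Compton shift: Δλ = 4.1118 pm
Final wavelength: λ' = 6.9985 pm
Final energy: E' = 177.1588 keV

Fractional energy loss:
(E₀ - E')/E₀ = (429.5000 - 177.1588)/429.5000
= 252.3412/429.5000
= 0.5875
= 58.75%

(Intermediate values are shown rounded; full precision is carried through to the final answer.)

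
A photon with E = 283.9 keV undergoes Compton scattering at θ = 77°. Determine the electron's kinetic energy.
85.4519 keV

By energy conservation: K_e = E_initial - E_final

First find the scattered photon energy:
Initial wavelength: λ = hc/E = 4.3672 pm
Compton shift: Δλ = λ_C(1 - cos(77°)) = 1.8805 pm
Final wavelength: λ' = 4.3672 + 1.8805 = 6.2477 pm
Final photon energy: E' = hc/λ' = 198.4481 keV

Electron kinetic energy:
K_e = E - E' = 283.9000 - 198.4481 = 85.4519 keV

(Intermediate values are shown rounded; full precision is carried through to the final answer.)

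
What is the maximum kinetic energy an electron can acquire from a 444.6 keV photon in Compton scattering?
282.3444 keV

Maximum energy transfer occurs at θ = 180° (backscattering).

Initial photon: E₀ = 444.6 keV → λ₀ = 2.7887 pm

Maximum Compton shift (at 180°):
Δλ_max = 2λ_C = 2 × 2.4263 = 4.8526 pm

Final wavelength:
λ' = 2.7887 + 4.8526 = 7.6413 pm

Minimum photon energy (maximum energy to electron):
E'_min = hc/λ' = 162.2556 keV

Maximum electron kinetic energy:
K_max = E₀ - E'_min = 444.6000 - 162.2556 = 282.3444 keV

(Intermediate values are shown rounded; full precision is carried through to the final answer.)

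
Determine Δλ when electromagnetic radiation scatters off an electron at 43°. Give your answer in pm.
0.6518 pm

Using the Compton scattering formula:
Δλ = λ_C(1 - cos θ)

where λ_C = h/(m_e·c) ≈ 2.4263 pm is the Compton wavelength of an electron.

For θ = 43°:
cos(43°) = 0.7314
1 - cos(43°) = 0.2686

Δλ = 2.4263 × 0.2686
Δλ = 0.6518 pm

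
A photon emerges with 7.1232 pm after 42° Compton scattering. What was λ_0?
6.5000 pm

From λ' = λ + Δλ, we have λ = λ' - Δλ

First calculate the Compton shift:
Δλ = λ_C(1 - cos θ)
Δλ = 2.4263 × (1 - cos(42°))
Δλ = 2.4263 × 0.2569
Δλ = 0.6232 pm

Initial wavelength:
λ = λ' - Δλ
λ = 7.1232 - 0.6232
λ = 6.5000 pm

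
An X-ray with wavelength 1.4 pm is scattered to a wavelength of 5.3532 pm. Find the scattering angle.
129.00°

First find the wavelength shift:
Δλ = λ' - λ = 5.3532 - 1.4 = 3.9532 pm

Using Δλ = λ_C(1 - cos θ), with λ_C = h/(m_e·c) ≈ 2.42631024 pm:
cos θ = 1 - Δλ/λ_C
cos θ = 1 - 3.9532/2.42631024
cos θ = -0.629305

θ = arccos(-0.629305)
θ = 129.00°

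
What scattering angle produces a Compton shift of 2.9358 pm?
102.12°

From the Compton formula Δλ = λ_C(1 - cos θ), we can solve for θ:

cos θ = 1 - Δλ/λ_C

Given:
- Δλ = 2.9358 pm
- λ_C = h/(m_e·c) ≈ 2.42631024 pm

cos θ = 1 - 2.9358/2.42631024
cos θ = 1 - 1.209985
cos θ = -0.209985

θ = arccos(-0.209985)
θ = 102.12°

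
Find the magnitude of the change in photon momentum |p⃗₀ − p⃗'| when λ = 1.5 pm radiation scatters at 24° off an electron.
1.8038e-22 kg·m/s

Photon momentum magnitude is p = h/λ.

Initial momentum:
p₀ = h/λ = 6.6261e-34/1.5000e-12 = 4.4174e-22 kg·m/s

After scattering:
λ' = λ + Δλ = 1.5 + 0.2098 = 1.7098 pm
p' = h/λ' = 6.6261e-34/1.7098e-12 = 3.8754e-22 kg·m/s

Momentum is a vector; the scattered photon's direction makes angle θ = 24° with the incident direction. The magnitude of the vector change Δp⃗ = p⃗₀ − p⃗' is found from the law of cosines:
|Δp⃗|² = p₀² + p'² − 2p₀p'cos θ
|Δp⃗|² = (4.4174e-22)² + (3.8754e-22)² − 2·4.4174e-22·3.8754e-22·cos(24°)
|Δp⃗| = 1.8038e-22 kg·m/s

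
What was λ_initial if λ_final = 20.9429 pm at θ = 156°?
16.3000 pm

From λ' = λ + Δλ, we have λ = λ' - Δλ

First calculate the Compton shift:
Δλ = λ_C(1 - cos θ)
Δλ = 2.4263 × (1 - cos(156°))
Δλ = 2.4263 × 1.9135
Δλ = 4.6429 pm

Initial wavelength:
λ = λ' - Δλ
λ = 20.9429 - 4.6429
λ = 16.3000 pm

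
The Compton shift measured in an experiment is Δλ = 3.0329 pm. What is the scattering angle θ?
104.48°

From the Compton formula Δλ = λ_C(1 - cos θ), we can solve for θ:

cos θ = 1 - Δλ/λ_C

Given:
- Δλ = 3.0329 pm
- λ_C = h/(m_e·c) ≈ 2.42631024 pm

cos θ = 1 - 3.0329/2.42631024
cos θ = 1 - 1.250005
cos θ = -0.250005

θ = arccos(-0.250005)
θ = 104.48°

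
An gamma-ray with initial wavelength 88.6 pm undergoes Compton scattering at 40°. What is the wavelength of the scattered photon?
89.1676 pm

Using the Compton scattering formula:
λ' = λ + Δλ = λ + λ_C(1 - cos θ)

Given:
- Initial wavelength λ = 88.6 pm
- Scattering angle θ = 40°
- Compton wavelength λ_C ≈ 2.4263 pm

Calculate the shift:
Δλ = 2.4263 × (1 - cos(40°))
Δλ = 2.4263 × 0.2340
Δλ = 0.5676 pm

Final wavelength:
λ' = 88.6 + 0.5676 = 89.1676 pm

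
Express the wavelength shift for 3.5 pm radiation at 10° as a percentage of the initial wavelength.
1.0532%

Calculate the Compton shift:
Δλ = λ_C(1 - cos(10°))
Δλ = 2.4263 × (1 - cos(10°))
Δλ = 2.4263 × 0.0152
Δλ = 0.0369 pm

Percentage change:
(Δλ/λ₀) × 100 = (0.0369/3.5) × 100
= 1.0532%

(Intermediate values are shown rounded; full precision is carried through to the final answer.)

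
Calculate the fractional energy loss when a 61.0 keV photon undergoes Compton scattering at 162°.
0.1889 (or 18.89%)

Calculate initial and final photon energies:

Initial: E₀ = 61.0 keV → λ₀ = 20.3253 pm
Compton shift: Δλ = 4.7339 pm
Final wavelength: λ' = 25.0591 pm
Final energy: E' = 49.4766 keV

Fractional energy loss:
(E₀ - E')/E₀ = (61.0000 - 49.4766)/61.0000
= 11.5234/61.0000
= 0.1889
= 18.89%

(Intermediate values are shown rounded; full precision is carried through to the final answer.)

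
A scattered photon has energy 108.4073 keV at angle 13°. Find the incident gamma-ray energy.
109.0000 keV

Convert final energy to wavelength (hc ≈ 1239.842 keV·pm):
λ' = hc/E' = 1239.842 / 108.4073 = 11.4369 pm

Calculate the Compton shift:
Δλ = λ_C(1 - cos(13°))
Δλ = 2.4263 × (1 - cos(13°))
Δλ = 0.0622 pm

Initial wavelength:
λ = λ' - Δλ = 11.4369 - 0.0622 = 11.3747 pm

Initial energy:
E = hc/λ = 1239.842 / 11.3747 = 109.0000 keV

(Intermediate values are shown rounded; full precision is carried through to the final answer.)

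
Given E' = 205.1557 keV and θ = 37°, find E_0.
223.2000 keV

Convert final energy to wavelength (hc ≈ 1239.842 keV·pm):
λ' = hc/E' = 1239.842 / 205.1557 = 6.0434 pm

Calculate the Compton shift:
Δλ = λ_C(1 - cos(37°))
Δλ = 2.4263 × (1 - cos(37°))
Δλ = 0.4886 pm

Initial wavelength:
λ = λ' - Δλ = 6.0434 - 0.4886 = 5.5548 pm

Initial energy:
E = hc/λ = 1239.842 / 5.5548 = 223.2000 keV

(Intermediate values are shown rounded; full precision is carried through to the final answer.)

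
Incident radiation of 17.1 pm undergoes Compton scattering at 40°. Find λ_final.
17.6676 pm

Using the Compton scattering formula:
λ' = λ + Δλ = λ + λ_C(1 - cos θ)

Given:
- Initial wavelength λ = 17.1 pm
- Scattering angle θ = 40°
- Compton wavelength λ_C ≈ 2.4263 pm

Calculate the shift:
Δλ = 2.4263 × (1 - cos(40°))
Δλ = 2.4263 × 0.2340
Δλ = 0.5676 pm

Final wavelength:
λ' = 17.1 + 0.5676 = 17.6676 pm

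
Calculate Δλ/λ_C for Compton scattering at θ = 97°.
1.1219 λ_C

The Compton shift formula is:
Δλ = λ_C(1 - cos θ)

Dividing both sides by λ_C:
Δλ/λ_C = 1 - cos θ

For θ = 97°:
Δλ/λ_C = 1 - cos(97°)
Δλ/λ_C = 1 - -0.1219
Δλ/λ_C = 1.1219

This means the shift is 1.1219 × λ_C = 2.7220 pm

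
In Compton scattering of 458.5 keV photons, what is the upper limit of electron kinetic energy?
294.4291 keV

Maximum energy transfer occurs at θ = 180° (backscattering).

Initial photon: E₀ = 458.5 keV → λ₀ = 2.7041 pm

Maximum Compton shift (at 180°):
Δλ_max = 2λ_C = 2 × 2.4263 = 4.8526 pm

Final wavelength:
λ' = 2.7041 + 4.8526 = 7.5567 pm

Minimum photon energy (maximum energy to electron):
E'_min = hc/λ' = 164.0709 keV

Maximum electron kinetic energy:
K_max = E₀ - E'_min = 458.5000 - 164.0709 = 294.4291 keV

(Intermediate values are shown rounded; full precision is carried through to the final answer.)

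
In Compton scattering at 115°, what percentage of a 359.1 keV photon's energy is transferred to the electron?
0.4999 (or 49.99%)

Calculate initial and final photon energies:

Initial: E₀ = 359.1 keV → λ₀ = 3.4526 pm
Compton shift: Δλ = 3.4517 pm
Final wavelength: λ' = 6.9044 pm
Final energy: E' = 179.5740 keV

Fractional energy loss:
(E₀ - E')/E₀ = (359.1000 - 179.5740)/359.1000
= 179.5260/359.1000
= 0.4999
= 49.99%

(Intermediate values are shown rounded; full precision is carried through to the final answer.)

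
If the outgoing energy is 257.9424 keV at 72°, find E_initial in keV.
396.1001 keV

Convert final energy to wavelength (hc ≈ 1239.842 keV·pm):
λ' = hc/E' = 1239.842 / 257.9424 = 4.8067 pm

Calculate the Compton shift:
Δλ = λ_C(1 - cos(72°))
Δλ = 2.4263 × (1 - cos(72°))
Δλ = 1.6765 pm

Initial wavelength:
λ = λ' - Δλ = 4.8067 - 1.6765 = 3.1301 pm

Initial energy:
E = hc/λ = 1239.842 / 3.1301 = 396.1001 keV

(Intermediate values are shown rounded; full precision is carried through to the final answer.)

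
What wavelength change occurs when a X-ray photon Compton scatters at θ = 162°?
4.7339 pm

Using the Compton scattering formula:
Δλ = λ_C(1 - cos θ)

where λ_C = h/(m_e·c) ≈ 2.4263 pm is the Compton wavelength of an electron.

For θ = 162°:
cos(162°) = -0.9511
1 - cos(162°) = 1.9511

Δλ = 2.4263 × 1.9511
Δλ = 4.7339 pm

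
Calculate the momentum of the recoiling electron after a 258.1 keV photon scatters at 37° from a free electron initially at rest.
8.4364e-23 kg·m/s

The electron is initially at rest, so by conservation of momentum:
p⃗_e = p⃗₀ − p⃗'  (incident photon momentum minus scattered photon momentum)

Photon momentum magnitudes (p = h/λ = E/c):
λ₀ = hc/E₀ = 4.8037 pm → p₀ = h/λ₀ = 1.3794e-22 kg·m/s
Δλ = λ_C(1 − cos 37°) = 0.4886 pm
λ' = 5.2923 pm → p' = h/λ' = 1.2520e-22 kg·m/s

The scattered photon makes angle θ = 37° with the incident direction, so by the law of cosines:
|p⃗_e|² = p₀² + p'² − 2p₀p'cos θ
|p⃗_e|² = (1.3794e-22)² + (1.2520e-22)² − 2·1.3794e-22·1.2520e-22·cos(37°)
|p⃗_e| = 8.4364e-23 kg·m/s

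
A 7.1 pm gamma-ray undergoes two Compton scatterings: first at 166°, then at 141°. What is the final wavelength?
16.1925 pm

Apply Compton shift twice:

First scattering at θ₁ = 166°:
Δλ₁ = λ_C(1 - cos(166°))
Δλ₁ = 2.4263 × 1.9703
Δλ₁ = 4.7805 pm

After first scattering:
λ₁ = 7.1 + 4.7805 = 11.8805 pm

Second scattering at θ₂ = 141°:
Δλ₂ = λ_C(1 - cos(141°))
Δλ₂ = 2.4263 × 1.7771
Δλ₂ = 4.3119 pm

Final wavelength:
λ₂ = 11.8805 + 4.3119 = 16.1925 pm

Total shift: Δλ_total = 4.7805 + 4.3119 = 9.0925 pm

(Intermediate values are shown rounded; full precision is carried through to the final answer.)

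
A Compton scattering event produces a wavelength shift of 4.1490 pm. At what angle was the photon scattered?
135.24°

From the Compton formula Δλ = λ_C(1 - cos θ), we can solve for θ:

cos θ = 1 - Δλ/λ_C

Given:
- Δλ = 4.1490 pm
- λ_C = h/(m_e·c) ≈ 2.42631024 pm

cos θ = 1 - 4.1490/2.42631024
cos θ = 1 - 1.710004
cos θ = -0.710004

θ = arccos(-0.710004)
θ = 135.24°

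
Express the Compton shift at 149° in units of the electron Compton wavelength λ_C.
1.8572 λ_C

The Compton shift formula is:
Δλ = λ_C(1 - cos θ)

Dividing both sides by λ_C:
Δλ/λ_C = 1 - cos θ

For θ = 149°:
Δλ/λ_C = 1 - cos(149°)
Δλ/λ_C = 1 - -0.8572
Δλ/λ_C = 1.8572

This means the shift is 1.8572 × λ_C = 4.5061 pm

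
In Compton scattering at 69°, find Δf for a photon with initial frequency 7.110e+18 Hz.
2.532e+17 Hz (decrease)

Convert frequency to wavelength (c = 299792458 m/s):
λ₀ = c/f₀ = 299792458/7.110e+18 = 4.2164903e-11 m = 42.1649 pm

Calculate Compton shift:
Δλ = λ_C(1 - cos(69°)) = 1.5568 pm

Final wavelength:
λ' = λ₀ + Δλ = 42.1649 + 1.5568 = 43.7217 pm

Final frequency:
f' = c/λ' = 299792458/4.3721701e-11 = 6.8568343e+18 Hz

Frequency shift (decrease):
Δf = f₀ - f' = 7.110e+18 - 6.8568343e+18 = 2.532e+17 Hz

(Intermediate values are shown rounded; full precision is carried through to the final answer.)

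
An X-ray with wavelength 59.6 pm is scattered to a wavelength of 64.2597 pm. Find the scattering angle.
157.00°

First find the wavelength shift:
Δλ = λ' - λ = 64.2597 - 59.6 = 4.6597 pm

Using Δλ = λ_C(1 - cos θ), with λ_C = h/(m_e·c) ≈ 2.42631024 pm:
cos θ = 1 - Δλ/λ_C
cos θ = 1 - 4.6597/2.42631024
cos θ = -0.920488

θ = arccos(-0.920488)
θ = 157.00°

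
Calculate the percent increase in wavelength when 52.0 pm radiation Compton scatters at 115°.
6.6379%

Calculate the Compton shift:
Δλ = λ_C(1 - cos(115°))
Δλ = 2.4263 × (1 - cos(115°))
Δλ = 2.4263 × 1.4226
Δλ = 3.4517 pm

Percentage change:
(Δλ/λ₀) × 100 = (3.4517/52.0) × 100
= 6.6379%

(Intermediate values are shown rounded; full precision is carried through to the final answer.)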